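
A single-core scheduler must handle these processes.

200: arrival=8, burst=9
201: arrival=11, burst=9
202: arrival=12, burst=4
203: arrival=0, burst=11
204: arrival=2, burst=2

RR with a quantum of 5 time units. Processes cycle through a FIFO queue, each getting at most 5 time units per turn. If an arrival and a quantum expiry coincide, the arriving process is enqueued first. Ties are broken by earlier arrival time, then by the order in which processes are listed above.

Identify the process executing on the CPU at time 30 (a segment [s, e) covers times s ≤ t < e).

200

Schedule: | 203 0-5 | 204 5-7 | 203 7-12 | 200 12-17 | 201 17-22 | 202 22-26 | 203 26-27 | 200 27-31 | 201 31-35 |
Completion: 200=31  201=35  202=26  203=27  204=7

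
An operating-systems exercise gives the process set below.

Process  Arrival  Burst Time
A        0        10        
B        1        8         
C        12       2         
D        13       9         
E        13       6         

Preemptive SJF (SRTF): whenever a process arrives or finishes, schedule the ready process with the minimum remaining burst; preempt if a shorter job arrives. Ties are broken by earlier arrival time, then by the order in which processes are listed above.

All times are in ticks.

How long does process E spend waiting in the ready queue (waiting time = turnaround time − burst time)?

Schedule: | A 0-1 | B 1-9 | A 9-12 | C 12-14 | A 14-20 | E 20-26 | D 26-35 |
Completion: A=20  B=9  C=14  D=35  E=26
Turnaround (C−A): A=20  B=8  C=2  D=22  E=13
Waiting(E) = turnaround − burst = 13 − 6 = 7

7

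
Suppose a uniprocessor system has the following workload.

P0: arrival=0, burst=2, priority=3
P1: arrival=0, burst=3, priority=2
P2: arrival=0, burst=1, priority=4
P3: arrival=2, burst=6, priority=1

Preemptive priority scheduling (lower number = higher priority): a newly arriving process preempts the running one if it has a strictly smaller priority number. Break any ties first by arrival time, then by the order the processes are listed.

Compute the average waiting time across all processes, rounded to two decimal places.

6.50

Schedule: | P1 0-2 | P3 2-8 | P1 8-9 | P0 9-11 | P2 11-12 |
Completion: P0=11  P1=9  P2=12  P3=8
Turnaround (C−A): P0=11  P1=9  P2=12  P3=6
Waiting times: P0=9, P1=6, P2=11, P3=0
Average waiting = (9+6+11+0) / 4 = 26/4 = 6.50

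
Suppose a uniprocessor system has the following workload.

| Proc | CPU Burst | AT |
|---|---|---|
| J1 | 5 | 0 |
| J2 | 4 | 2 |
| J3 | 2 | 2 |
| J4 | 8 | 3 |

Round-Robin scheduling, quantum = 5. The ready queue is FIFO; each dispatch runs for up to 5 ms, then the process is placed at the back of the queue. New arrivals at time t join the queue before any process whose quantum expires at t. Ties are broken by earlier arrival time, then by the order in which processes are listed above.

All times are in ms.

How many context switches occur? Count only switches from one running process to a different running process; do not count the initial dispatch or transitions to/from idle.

3

Gantt: | J1 0-5 | J2 5-9 | J3 9-11 | J4 11-19 |
Completion: J1=5  J2=9  J3=11  J4=19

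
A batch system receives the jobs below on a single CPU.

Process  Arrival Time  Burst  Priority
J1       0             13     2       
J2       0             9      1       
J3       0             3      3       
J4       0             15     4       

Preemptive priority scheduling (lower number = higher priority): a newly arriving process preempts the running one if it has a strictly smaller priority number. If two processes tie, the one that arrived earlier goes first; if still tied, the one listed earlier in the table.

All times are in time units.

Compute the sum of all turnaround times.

Schedule: | J2 0-9 | J1 9-22 | J3 22-25 | J4 25-40 |
Completion: J1=22  J2=9  J3=25  J4=40
Turnaround (C−A): J1=22  J2=9  J3=25  J4=40
Turnaround = completion − arrival: J1=22, J2=9, J3=25, J4=40
Total turnaround = 22 + 9 + 25 + 40 = 96

96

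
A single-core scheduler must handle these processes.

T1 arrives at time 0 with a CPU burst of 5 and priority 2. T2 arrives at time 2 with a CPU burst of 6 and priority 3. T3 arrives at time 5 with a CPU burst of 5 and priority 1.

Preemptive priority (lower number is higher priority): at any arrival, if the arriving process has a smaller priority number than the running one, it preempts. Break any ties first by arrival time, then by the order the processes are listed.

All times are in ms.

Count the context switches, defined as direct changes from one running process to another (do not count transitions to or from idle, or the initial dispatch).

2

Timeline: | T1 0-5 | T3 5-10 | T2 10-16 |
Completion: T1=5  T2=16  T3=10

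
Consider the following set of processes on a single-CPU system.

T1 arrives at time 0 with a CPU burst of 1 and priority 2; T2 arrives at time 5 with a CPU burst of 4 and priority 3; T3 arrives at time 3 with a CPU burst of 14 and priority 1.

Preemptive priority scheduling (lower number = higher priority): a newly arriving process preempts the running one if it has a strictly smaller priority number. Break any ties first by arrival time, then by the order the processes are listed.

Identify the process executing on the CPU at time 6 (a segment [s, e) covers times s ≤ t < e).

Gantt: | T1 0-1 | idle 1-3 | T3 3-17 | T2 17-21 |
Completion: T1=1  T2=21  T3=17
Turnaround (C−A): T1=1  T2=16  T3=14

T3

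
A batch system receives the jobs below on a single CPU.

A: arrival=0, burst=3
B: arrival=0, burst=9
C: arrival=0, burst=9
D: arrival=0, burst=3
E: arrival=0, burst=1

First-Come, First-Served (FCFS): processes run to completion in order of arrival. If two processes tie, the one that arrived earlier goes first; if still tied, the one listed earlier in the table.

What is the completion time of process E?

Gantt: | A 0-3 | B 3-12 | C 12-21 | D 21-24 | E 24-25 |
Completion: A=3  B=12  C=21  D=24  E=25

25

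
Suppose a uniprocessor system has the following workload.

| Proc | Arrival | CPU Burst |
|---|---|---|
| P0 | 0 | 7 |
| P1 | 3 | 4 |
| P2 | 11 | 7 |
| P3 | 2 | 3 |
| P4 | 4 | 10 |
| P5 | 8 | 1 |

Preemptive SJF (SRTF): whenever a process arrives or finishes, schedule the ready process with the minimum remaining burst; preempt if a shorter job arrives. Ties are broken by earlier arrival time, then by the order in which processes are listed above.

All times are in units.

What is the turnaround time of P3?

Schedule: | P0 0-2 | P3 2-5 | P1 5-9 | P5 9-10 | P0 10-15 | P2 15-22 | P4 22-32 |
Completion: P0=15  P1=9  P2=22  P3=5  P4=32  P5=10
Turnaround(P3) = completion − arrival = 5 − 2 = 3

3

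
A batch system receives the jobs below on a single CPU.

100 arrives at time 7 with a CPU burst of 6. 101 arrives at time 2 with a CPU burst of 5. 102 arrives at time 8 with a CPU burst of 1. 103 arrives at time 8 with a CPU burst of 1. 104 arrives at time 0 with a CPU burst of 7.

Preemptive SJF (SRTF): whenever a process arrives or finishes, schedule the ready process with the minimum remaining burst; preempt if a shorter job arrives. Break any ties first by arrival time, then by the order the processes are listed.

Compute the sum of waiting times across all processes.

15

Timeline: | 104 0-7 | 101 7-8 | 102 8-9 | 103 9-10 | 101 10-14 | 100 14-20 |
Completion: 100=20  101=14  102=9  103=10  104=7
Waiting = turnaround − burst: 100=7, 101=7, 102=0, 103=1, 104=0
Total waiting = 7 + 7 + 0 + 1 + 0 = 15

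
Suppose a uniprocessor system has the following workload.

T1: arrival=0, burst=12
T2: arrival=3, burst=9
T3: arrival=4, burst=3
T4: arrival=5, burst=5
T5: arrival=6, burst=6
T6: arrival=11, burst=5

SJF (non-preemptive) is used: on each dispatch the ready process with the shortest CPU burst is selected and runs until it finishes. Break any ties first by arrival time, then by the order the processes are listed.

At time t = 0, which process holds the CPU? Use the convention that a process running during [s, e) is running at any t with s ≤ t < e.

Timeline: | T1 0-12 | T3 12-15 | T4 15-20 | T6 20-25 | T5 25-31 | T2 31-40 |
Completion: T1=12  T2=40  T3=15  T4=20  T5=31  T6=25
Turnaround (C−A): T1=12  T2=37  T3=11  T4=15  T5=25  T6=14

T1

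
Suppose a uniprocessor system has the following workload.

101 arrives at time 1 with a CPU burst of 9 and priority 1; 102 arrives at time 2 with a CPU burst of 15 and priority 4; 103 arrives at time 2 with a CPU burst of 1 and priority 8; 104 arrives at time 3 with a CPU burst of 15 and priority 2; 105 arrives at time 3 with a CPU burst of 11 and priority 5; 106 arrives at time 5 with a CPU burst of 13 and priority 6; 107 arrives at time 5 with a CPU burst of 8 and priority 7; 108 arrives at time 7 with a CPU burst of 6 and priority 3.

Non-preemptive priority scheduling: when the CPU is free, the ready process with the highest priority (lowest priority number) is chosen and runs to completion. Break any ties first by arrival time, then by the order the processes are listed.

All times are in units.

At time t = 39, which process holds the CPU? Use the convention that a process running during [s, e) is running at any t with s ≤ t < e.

102

Timeline: | idle 0-1 | 101 1-10 | 104 10-25 | 108 25-31 | 102 31-46 | 105 46-57 | 106 57-70 | 107 70-78 | 103 78-79 |
Completion: 101=10  102=46  103=79  104=25  105=57  106=70  107=78  108=31
Turnaround (C−A): 101=9  102=44  103=77  104=22  105=54  106=65  107=73  108=24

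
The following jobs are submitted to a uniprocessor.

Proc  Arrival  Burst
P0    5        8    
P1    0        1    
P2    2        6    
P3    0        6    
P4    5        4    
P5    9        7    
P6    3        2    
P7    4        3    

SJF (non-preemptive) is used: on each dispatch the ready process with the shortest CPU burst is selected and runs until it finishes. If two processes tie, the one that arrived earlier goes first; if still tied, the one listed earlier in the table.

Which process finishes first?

P1

Gantt: | P1 0-1 | P3 1-7 | P6 7-9 | P7 9-12 | P4 12-16 | P2 16-22 | P5 22-29 | P0 29-37 |
Completion: P0=37  P1=1  P2=22  P3=7  P4=16  P5=29  P6=9  P7=12
Finish order: P1 → P3 → P6 → P7 → P4 → P2 → P5 → P0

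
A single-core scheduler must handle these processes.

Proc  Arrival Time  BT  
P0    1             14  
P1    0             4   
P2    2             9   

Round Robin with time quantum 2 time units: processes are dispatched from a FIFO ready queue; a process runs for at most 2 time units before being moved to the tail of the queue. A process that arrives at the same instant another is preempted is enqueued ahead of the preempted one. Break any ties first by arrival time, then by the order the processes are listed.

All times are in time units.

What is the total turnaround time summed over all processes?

Gantt: | P1 0-2 | P0 2-4 | P2 4-6 | P1 6-8 | P0 8-10 | P2 10-12 | P0 12-14 | P2 14-16 | P0 16-18 | P2 18-20 | P0 20-22 | P2 22-23 | P0 23-27 |
Completion: P0=27  P1=8  P2=23
Turnaround = completion − arrival: P0=26, P1=8, P2=21
Total turnaround = 26 + 8 + 21 = 55

55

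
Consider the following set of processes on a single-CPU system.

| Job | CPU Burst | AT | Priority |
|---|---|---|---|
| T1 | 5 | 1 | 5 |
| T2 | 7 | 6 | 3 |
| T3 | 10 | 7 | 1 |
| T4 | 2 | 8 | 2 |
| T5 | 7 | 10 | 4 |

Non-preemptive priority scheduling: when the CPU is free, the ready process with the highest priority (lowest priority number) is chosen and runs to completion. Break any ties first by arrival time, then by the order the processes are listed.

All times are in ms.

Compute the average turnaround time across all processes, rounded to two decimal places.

Timeline: | idle 0-1 | T1 1-6 | T2 6-13 | T3 13-23 | T4 23-25 | T5 25-32 |
Completion: T1=6  T2=13  T3=23  T4=25  T5=32
Turnaround (C−A): T1=5  T2=7  T3=16  T4=17  T5=22
Turnaround times: T1=5, T2=7, T3=16, T4=17, T5=22
Average turnaround = (5+7+16+17+22) / 5 = 67/5 = 13.40

13.40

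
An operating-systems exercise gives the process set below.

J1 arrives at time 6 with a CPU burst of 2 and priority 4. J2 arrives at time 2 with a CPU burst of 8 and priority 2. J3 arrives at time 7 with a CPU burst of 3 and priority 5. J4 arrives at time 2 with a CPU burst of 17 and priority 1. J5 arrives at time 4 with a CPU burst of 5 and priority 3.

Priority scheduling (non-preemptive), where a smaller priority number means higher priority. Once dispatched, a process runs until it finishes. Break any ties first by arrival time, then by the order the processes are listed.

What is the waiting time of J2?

17

Schedule: | idle 0-2 | J4 2-19 | J2 19-27 | J5 27-32 | J1 32-34 | J3 34-37 |
Completion: J1=34  J2=27  J3=37  J4=19  J5=32
Turnaround (C−A): J1=28  J2=25  J3=30  J4=17  J5=28
Waiting(J2) = turnaround − burst = 25 − 8 = 17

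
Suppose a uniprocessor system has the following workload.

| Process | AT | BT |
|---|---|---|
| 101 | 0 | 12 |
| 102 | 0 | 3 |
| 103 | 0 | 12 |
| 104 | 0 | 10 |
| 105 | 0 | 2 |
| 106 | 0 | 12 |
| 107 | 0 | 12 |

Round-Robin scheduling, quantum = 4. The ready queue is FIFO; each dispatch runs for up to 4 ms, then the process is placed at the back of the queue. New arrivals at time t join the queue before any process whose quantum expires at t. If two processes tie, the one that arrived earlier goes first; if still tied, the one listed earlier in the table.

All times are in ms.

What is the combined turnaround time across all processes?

Schedule: | 101 0-4 | 102 4-7 | 103 7-11 | 104 11-15 | 105 15-17 | 106 17-21 | 107 21-25 | 101 25-29 | 103 29-33 | 104 33-37 | 106 37-41 | 107 41-45 | 101 45-49 | 103 49-53 | 104 53-55 | 106 55-59 | 107 59-63 |
Completion: 101=49  102=7  103=53  104=55  105=17  106=59  107=63
Turnaround = completion − arrival: 101=49, 102=7, 103=53, 104=55, 105=17, 106=59, 107=63
Total turnaround = 49 + 7 + 53 + 55 + 17 + 59 + 63 = 303

303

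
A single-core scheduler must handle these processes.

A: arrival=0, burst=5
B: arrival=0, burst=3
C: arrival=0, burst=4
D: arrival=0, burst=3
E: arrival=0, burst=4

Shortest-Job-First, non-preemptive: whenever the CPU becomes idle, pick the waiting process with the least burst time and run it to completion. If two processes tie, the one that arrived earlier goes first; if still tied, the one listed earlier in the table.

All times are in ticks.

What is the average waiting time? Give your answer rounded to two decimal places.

Timeline: | B 0-3 | D 3-6 | C 6-10 | E 10-14 | A 14-19 |
Completion: A=19  B=3  C=10  D=6  E=14
Waiting times: A=14, B=0, C=6, D=3, E=10
Average waiting = (14+0+6+3+10) / 5 = 33/5 = 6.60

6.60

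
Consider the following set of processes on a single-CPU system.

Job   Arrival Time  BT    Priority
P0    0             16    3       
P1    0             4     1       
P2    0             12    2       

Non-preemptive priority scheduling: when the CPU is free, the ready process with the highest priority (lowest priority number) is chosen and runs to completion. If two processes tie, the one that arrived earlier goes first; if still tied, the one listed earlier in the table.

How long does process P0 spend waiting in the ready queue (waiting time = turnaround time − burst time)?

16

Timeline: | P1 0-4 | P2 4-16 | P0 16-32 |
Completion: P0=32  P1=4  P2=16
Turnaround (C−A): P0=32  P1=4  P2=16
Waiting(P0) = turnaround − burst = 32 − 16 = 16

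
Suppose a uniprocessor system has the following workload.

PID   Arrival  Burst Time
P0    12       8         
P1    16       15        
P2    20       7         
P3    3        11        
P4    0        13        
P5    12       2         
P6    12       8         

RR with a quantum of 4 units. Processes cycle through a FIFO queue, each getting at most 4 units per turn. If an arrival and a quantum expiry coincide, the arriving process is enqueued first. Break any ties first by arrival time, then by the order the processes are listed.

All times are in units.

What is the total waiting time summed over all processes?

Gantt: | P4 0-4 | P3 4-8 | P4 8-12 | P3 12-16 | P0 16-20 | P5 20-22 | P6 22-26 | P4 26-30 | P1 30-34 | P3 34-37 | P2 37-41 | P0 41-45 | P6 45-49 | P4 49-50 | P1 50-54 | P2 54-57 | P1 57-64 |
Completion: P0=45  P1=64  P2=57  P3=37  P4=50  P5=22  P6=49
Turnaround (C−A): P0=33  P1=48  P2=37  P3=34  P4=50  P5=10  P6=37
Waiting = turnaround − burst: P0=25, P1=33, P2=30, P3=23, P4=37, P5=8, P6=29
Total waiting = 25 + 33 + 30 + 23 + 37 + 8 + 29 = 185

185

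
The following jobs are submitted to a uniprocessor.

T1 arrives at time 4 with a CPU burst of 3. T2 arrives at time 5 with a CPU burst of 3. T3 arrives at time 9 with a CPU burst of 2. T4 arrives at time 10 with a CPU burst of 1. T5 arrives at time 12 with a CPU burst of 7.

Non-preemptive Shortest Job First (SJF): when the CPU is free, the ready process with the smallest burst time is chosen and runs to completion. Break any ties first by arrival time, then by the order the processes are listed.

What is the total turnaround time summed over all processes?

21

Timeline: | idle 0-4 | T1 4-7 | T2 7-10 | T4 10-11 | T3 11-13 | T5 13-20 |
Completion: T1=7  T2=10  T3=13  T4=11  T5=20
Turnaround = completion − arrival: T1=3, T2=5, T3=4, T4=1, T5=8
Total turnaround = 3 + 5 + 4 + 1 + 8 = 21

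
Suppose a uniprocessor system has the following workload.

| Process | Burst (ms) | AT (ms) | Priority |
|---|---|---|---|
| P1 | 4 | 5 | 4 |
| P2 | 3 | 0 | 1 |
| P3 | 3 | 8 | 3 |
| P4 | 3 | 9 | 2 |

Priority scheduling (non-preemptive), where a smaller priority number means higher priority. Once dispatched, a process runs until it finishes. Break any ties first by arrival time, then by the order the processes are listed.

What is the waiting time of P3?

Gantt: | P2 0-3 | idle 3-5 | P1 5-9 | P4 9-12 | P3 12-15 |
Completion: P1=9  P2=3  P3=15  P4=12
Turnaround (C−A): P1=4  P2=3  P3=7  P4=3
Waiting(P3) = turnaround − burst = 7 − 3 = 4

4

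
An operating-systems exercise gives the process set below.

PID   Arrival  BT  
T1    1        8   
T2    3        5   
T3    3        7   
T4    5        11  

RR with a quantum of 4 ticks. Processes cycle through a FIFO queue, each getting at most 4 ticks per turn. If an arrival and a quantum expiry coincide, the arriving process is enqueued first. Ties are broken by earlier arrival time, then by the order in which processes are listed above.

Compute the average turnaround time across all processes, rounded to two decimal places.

22.00

Gantt: | idle 0-1 | T1 1-5 | T2 5-9 | T3 9-13 | T4 13-17 | T1 17-21 | T2 21-22 | T3 22-25 | T4 25-32 |
Completion: T1=21  T2=22  T3=25  T4=32
Turnaround (C−A): T1=20  T2=19  T3=22  T4=27
Turnaround times: T1=20, T2=19, T3=22, T4=27
Average turnaround = (20+19+22+27) / 4 = 88/4 = 22.00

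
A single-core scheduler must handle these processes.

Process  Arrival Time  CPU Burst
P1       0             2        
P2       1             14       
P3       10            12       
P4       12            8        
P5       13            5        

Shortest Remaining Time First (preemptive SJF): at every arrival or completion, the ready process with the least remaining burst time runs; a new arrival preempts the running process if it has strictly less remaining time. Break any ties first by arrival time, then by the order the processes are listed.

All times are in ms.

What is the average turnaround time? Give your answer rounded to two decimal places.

14.60

Gantt: | P1 0-2 | P2 2-16 | P5 16-21 | P4 21-29 | P3 29-41 |
Completion: P1=2  P2=16  P3=41  P4=29  P5=21
Turnaround (C−A): P1=2  P2=15  P3=31  P4=17  P5=8
Turnaround times: P1=2, P2=15, P3=31, P4=17, P5=8
Average turnaround = (2+15+31+17+8) / 5 = 73/5 = 14.60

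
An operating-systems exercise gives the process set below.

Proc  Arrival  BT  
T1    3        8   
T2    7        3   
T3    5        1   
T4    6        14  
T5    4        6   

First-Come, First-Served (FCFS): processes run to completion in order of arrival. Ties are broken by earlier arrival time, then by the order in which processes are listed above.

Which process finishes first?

Timeline: | idle 0-3 | T1 3-11 | T5 11-17 | T3 17-18 | T4 18-32 | T2 32-35 |
Completion: T1=11  T2=35  T3=18  T4=32  T5=17
Turnaround (C−A): T1=8  T2=28  T3=13  T4=26  T5=13
Finish order: T1 → T5 → T3 → T4 → T2

T1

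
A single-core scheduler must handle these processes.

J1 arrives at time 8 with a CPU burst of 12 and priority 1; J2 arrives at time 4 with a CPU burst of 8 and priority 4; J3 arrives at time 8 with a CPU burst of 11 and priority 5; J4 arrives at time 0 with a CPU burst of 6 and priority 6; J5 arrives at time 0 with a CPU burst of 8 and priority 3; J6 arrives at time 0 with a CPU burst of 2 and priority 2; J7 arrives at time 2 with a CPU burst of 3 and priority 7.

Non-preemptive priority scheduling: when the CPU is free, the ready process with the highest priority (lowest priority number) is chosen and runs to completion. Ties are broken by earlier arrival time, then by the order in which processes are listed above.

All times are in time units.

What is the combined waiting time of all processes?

Timeline: | J6 0-2 | J5 2-10 | J1 10-22 | J2 22-30 | J3 30-41 | J4 41-47 | J7 47-50 |
Completion: J1=22  J2=30  J3=41  J4=47  J5=10  J6=2  J7=50
Waiting = turnaround − burst: J1=2, J2=18, J3=22, J4=41, J5=2, J6=0, J7=45
Total waiting = 2 + 18 + 22 + 41 + 2 + 0 + 45 = 130

130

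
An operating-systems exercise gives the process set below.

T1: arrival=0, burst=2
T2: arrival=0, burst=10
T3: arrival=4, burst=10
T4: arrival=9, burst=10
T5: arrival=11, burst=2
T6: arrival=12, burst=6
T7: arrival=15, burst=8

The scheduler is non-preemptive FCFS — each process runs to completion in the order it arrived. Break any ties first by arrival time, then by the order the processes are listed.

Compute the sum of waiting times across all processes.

Gantt: | T1 0-2 | T2 2-12 | T3 12-22 | T4 22-32 | T5 32-34 | T6 34-40 | T7 40-48 |
Completion: T1=2  T2=12  T3=22  T4=32  T5=34  T6=40  T7=48
Turnaround (C−A): T1=2  T2=12  T3=18  T4=23  T5=23  T6=28  T7=33
Waiting = turnaround − burst: T1=0, T2=2, T3=8, T4=13, T5=21, T6=22, T7=25
Total waiting = 0 + 2 + 8 + 13 + 21 + 22 + 25 = 91

91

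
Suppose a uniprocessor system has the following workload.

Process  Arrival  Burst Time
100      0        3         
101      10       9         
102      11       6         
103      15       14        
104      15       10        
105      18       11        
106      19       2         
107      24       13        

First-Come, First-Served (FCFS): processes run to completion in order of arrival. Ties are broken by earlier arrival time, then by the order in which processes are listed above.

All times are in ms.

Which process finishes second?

Timeline: | 100 0-3 | idle 3-10 | 101 10-19 | 102 19-25 | 103 25-39 | 104 39-49 | 105 49-60 | 106 60-62 | 107 62-75 |
Completion: 100=3  101=19  102=25  103=39  104=49  105=60  106=62  107=75
Finish order: 100 → 101 → 102 → 103 → 104 → 105 → 106 → 107

101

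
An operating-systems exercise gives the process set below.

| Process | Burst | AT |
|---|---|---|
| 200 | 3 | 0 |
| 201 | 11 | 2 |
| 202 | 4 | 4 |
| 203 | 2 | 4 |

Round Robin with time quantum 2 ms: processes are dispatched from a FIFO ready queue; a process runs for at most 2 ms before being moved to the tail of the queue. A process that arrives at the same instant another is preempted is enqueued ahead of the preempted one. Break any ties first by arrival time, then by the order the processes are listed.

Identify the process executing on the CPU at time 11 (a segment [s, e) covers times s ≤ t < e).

Schedule: | 200 0-2 | 201 2-4 | 200 4-5 | 202 5-7 | 203 7-9 | 201 9-11 | 202 11-13 | 201 13-20 |
Completion: 200=5  201=20  202=13  203=9
Turnaround (C−A): 200=5  201=18  202=9  203=5

202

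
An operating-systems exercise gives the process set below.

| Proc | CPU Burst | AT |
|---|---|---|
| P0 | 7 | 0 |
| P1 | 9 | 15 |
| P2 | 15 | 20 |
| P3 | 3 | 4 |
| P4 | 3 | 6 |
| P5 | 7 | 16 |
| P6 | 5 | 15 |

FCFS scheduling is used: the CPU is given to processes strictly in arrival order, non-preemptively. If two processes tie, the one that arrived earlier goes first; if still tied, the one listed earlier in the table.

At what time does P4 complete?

Gantt: | P0 0-7 | P3 7-10 | P4 10-13 | idle 13-15 | P1 15-24 | P6 24-29 | P5 29-36 | P2 36-51 |
Completion: P0=7  P1=24  P2=51  P3=10  P4=13  P5=36  P6=29

13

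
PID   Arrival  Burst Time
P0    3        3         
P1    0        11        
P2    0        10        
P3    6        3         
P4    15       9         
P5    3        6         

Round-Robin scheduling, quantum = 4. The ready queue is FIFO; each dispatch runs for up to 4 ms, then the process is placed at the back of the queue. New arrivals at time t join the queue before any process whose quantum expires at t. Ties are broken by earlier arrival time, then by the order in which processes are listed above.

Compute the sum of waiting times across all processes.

Schedule: | P1 0-4 | P2 4-8 | P0 8-11 | P5 11-15 | P1 15-19 | P3 19-22 | P2 22-26 | P4 26-30 | P5 30-32 | P1 32-35 | P2 35-37 | P4 37-42 |
Completion: P0=11  P1=35  P2=37  P3=22  P4=42  P5=32
Waiting = turnaround − burst: P0=5, P1=24, P2=27, P3=13, P4=18, P5=23
Total waiting = 5 + 24 + 27 + 13 + 18 + 23 = 110

110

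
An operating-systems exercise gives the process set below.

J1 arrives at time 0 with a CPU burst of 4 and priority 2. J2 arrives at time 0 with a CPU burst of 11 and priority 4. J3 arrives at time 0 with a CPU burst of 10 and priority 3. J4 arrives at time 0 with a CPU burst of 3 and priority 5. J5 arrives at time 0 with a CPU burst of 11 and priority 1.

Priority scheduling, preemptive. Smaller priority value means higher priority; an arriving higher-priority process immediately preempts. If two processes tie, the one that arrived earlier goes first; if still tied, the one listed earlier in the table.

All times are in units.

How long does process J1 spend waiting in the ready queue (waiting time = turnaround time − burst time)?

Schedule: | J5 0-11 | J1 11-15 | J3 15-25 | J2 25-36 | J4 36-39 |
Completion: J1=15  J2=36  J3=25  J4=39  J5=11
Turnaround (C−A): J1=15  J2=36  J3=25  J4=39  J5=11
Waiting(J1) = turnaround − burst = 15 − 4 = 11

11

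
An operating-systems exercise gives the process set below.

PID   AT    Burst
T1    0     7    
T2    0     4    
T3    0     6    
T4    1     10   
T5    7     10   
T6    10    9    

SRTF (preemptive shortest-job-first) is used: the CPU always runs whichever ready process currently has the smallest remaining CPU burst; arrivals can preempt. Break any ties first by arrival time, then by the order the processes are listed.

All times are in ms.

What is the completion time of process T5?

Timeline: | T2 0-4 | T3 4-10 | T1 10-17 | T6 17-26 | T4 26-36 | T5 36-46 |
Completion: T1=17  T2=4  T3=10  T4=36  T5=46  T6=26

46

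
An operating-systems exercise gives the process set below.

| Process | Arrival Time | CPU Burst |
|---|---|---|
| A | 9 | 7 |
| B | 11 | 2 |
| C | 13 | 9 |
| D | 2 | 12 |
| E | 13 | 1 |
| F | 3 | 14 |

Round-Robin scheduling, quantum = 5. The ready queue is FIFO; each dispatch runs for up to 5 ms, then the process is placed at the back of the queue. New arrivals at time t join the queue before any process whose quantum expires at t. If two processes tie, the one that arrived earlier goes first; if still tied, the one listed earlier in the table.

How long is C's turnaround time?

34

Schedule: | idle 0-2 | D 2-7 | F 7-12 | D 12-17 | A 17-22 | B 22-24 | F 24-29 | C 29-34 | E 34-35 | D 35-37 | A 37-39 | F 39-43 | C 43-47 |
Completion: A=39  B=24  C=47  D=37  E=35  F=43
Turnaround (C−A): A=30  B=13  C=34  D=35  E=22  F=40
Turnaround(C) = completion − arrival = 47 − 13 = 34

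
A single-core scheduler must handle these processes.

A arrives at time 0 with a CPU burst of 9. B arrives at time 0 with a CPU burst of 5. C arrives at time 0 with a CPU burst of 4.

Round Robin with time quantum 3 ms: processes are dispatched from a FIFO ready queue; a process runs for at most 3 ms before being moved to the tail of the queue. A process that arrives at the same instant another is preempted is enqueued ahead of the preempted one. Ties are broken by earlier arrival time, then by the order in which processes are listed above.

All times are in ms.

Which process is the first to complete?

B

Gantt: | A 0-3 | B 3-6 | C 6-9 | A 9-12 | B 12-14 | C 14-15 | A 15-18 |
Completion: A=18  B=14  C=15
Turnaround (C−A): A=18  B=14  C=15
Finish order: B → C → A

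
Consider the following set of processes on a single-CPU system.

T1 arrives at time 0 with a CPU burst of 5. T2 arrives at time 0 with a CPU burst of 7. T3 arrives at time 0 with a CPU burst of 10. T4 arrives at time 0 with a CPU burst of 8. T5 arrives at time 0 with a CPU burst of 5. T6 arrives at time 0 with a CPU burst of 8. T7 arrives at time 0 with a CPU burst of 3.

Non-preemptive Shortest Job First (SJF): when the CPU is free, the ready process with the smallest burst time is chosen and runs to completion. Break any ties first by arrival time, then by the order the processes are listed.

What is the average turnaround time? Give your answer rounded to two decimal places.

22.00

Gantt: | T7 0-3 | T1 3-8 | T5 8-13 | T2 13-20 | T4 20-28 | T6 28-36 | T3 36-46 |
Completion: T1=8  T2=20  T3=46  T4=28  T5=13  T6=36  T7=3
Turnaround (C−A): T1=8  T2=20  T3=46  T4=28  T5=13  T6=36  T7=3
Turnaround times: T1=8, T2=20, T3=46, T4=28, T5=13, T6=36, T7=3
Average turnaround = (8+20+46+28+13+36+3) / 7 = 154/7 = 22.00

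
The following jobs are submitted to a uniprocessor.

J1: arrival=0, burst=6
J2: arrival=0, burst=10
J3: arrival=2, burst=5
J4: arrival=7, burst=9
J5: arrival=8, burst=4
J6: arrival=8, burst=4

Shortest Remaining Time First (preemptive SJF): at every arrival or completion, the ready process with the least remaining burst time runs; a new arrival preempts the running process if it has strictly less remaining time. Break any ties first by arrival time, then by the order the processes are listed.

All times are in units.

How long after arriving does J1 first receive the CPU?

Gantt: | J1 0-6 | J3 6-11 | J5 11-15 | J6 15-19 | J4 19-28 | J2 28-38 |
Completion: J1=6  J2=38  J3=11  J4=28  J5=15  J6=19
Turnaround (C−A): J1=6  J2=38  J3=9  J4=21  J5=7  J6=11
Response(J1) = first start − arrival = 0 − 0 = 0

0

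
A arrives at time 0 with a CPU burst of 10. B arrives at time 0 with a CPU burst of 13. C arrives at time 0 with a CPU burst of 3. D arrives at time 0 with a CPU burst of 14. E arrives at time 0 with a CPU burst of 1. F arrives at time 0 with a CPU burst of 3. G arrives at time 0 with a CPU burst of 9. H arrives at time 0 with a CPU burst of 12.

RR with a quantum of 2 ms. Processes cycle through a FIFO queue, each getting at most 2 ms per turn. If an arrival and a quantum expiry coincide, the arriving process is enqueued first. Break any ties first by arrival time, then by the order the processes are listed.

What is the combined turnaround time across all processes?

Schedule: | A 0-2 | B 2-4 | C 4-6 | D 6-8 | E 8-9 | F 9-11 | G 11-13 | H 13-15 | A 15-17 | B 17-19 | C 19-20 | D 20-22 | F 22-23 | G 23-25 | H 25-27 | A 27-29 | B 29-31 | D 31-33 | G 33-35 | H 35-37 | A 37-39 | B 39-41 | D 41-43 | G 43-45 | H 45-47 | A 47-49 | B 49-51 | D 51-53 | G 53-54 | H 54-56 | B 56-58 | D 58-60 | H 60-62 | B 62-63 | D 63-65 |
Completion: A=49  B=63  C=20  D=65  E=9  F=23  G=54  H=62
Turnaround = completion − arrival: A=49, B=63, C=20, D=65, E=9, F=23, G=54, H=62
Total turnaround = 49 + 63 + 20 + 65 + 9 + 23 + 54 + 62 = 345

345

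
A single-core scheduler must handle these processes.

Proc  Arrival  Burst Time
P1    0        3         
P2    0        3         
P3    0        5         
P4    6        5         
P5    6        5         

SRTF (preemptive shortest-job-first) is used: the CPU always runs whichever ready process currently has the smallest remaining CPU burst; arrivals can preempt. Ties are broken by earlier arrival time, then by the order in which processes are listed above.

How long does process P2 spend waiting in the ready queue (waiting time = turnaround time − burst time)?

3

Gantt: | P1 0-3 | P2 3-6 | P3 6-11 | P4 11-16 | P5 16-21 |
Completion: P1=3  P2=6  P3=11  P4=16  P5=21
Turnaround (C−A): P1=3  P2=6  P3=11  P4=10  P5=15
Waiting(P2) = turnaround − burst = 6 − 3 = 3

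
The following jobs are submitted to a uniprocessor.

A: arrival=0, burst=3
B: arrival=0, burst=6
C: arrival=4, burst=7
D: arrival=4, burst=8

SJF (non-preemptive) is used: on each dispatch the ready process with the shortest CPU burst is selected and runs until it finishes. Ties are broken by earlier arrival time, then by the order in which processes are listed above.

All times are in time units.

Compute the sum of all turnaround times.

44

Gantt: | A 0-3 | B 3-9 | C 9-16 | D 16-24 |
Completion: A=3  B=9  C=16  D=24
Turnaround (C−A): A=3  B=9  C=12  D=20
Turnaround = completion − arrival: A=3, B=9, C=12, D=20
Total turnaround = 3 + 9 + 12 + 20 = 44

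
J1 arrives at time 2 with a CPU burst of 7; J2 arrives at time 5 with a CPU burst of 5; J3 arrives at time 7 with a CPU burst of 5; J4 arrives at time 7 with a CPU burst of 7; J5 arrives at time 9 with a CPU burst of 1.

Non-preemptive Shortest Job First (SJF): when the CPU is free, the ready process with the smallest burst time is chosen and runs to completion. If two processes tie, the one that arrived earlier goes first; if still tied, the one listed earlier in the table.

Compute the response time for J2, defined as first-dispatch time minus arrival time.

5

Timeline: | idle 0-2 | J1 2-9 | J5 9-10 | J2 10-15 | J3 15-20 | J4 20-27 |
Completion: J1=9  J2=15  J3=20  J4=27  J5=10
Turnaround (C−A): J1=7  J2=10  J3=13  J4=20  J5=1
Response(J2) = first start − arrival = 10 − 5 = 5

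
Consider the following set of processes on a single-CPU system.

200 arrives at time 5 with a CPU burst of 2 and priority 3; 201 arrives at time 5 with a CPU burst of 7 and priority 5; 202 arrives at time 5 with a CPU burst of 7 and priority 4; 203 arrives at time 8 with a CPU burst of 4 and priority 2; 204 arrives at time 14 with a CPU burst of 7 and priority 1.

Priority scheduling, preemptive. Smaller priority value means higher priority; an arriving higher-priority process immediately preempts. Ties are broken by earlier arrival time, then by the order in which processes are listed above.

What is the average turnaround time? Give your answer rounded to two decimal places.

Gantt: | idle 0-5 | 200 5-7 | 202 7-8 | 203 8-12 | 202 12-14 | 204 14-21 | 202 21-25 | 201 25-32 |
Completion: 200=7  201=32  202=25  203=12  204=21
Turnaround times: 200=2, 201=27, 202=20, 203=4, 204=7
Average turnaround = (2+27+20+4+7) / 5 = 60/5 = 12.00

12.00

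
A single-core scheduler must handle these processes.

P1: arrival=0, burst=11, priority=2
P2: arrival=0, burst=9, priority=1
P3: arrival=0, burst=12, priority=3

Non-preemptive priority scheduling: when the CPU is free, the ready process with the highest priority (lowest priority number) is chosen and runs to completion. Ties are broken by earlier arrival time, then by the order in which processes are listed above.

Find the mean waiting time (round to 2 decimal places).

9.67

Timeline: | P2 0-9 | P1 9-20 | P3 20-32 |
Completion: P1=20  P2=9  P3=32
Turnaround (C−A): P1=20  P2=9  P3=32
Waiting times: P1=9, P2=0, P3=20
Average waiting = (9+0+20) / 3 = 29/3 = 9.67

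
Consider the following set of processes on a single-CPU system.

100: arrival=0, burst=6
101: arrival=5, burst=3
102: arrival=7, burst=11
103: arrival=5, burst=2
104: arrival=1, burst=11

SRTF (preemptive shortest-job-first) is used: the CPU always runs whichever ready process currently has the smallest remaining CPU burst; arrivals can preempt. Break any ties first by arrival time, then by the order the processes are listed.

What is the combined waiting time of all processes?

29

Timeline: | 100 0-6 | 103 6-8 | 101 8-11 | 104 11-22 | 102 22-33 |
Completion: 100=6  101=11  102=33  103=8  104=22
Waiting = turnaround − burst: 100=0, 101=3, 102=15, 103=1, 104=10
Total waiting = 0 + 3 + 15 + 1 + 10 = 29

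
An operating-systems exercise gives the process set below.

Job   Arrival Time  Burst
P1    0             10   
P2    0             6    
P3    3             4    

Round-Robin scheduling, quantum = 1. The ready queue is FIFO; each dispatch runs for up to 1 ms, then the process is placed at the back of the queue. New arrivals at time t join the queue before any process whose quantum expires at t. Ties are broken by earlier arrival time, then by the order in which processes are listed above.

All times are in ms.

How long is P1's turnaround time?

20

Schedule: | P1 0-1 | P2 1-2 | P1 2-3 | P2 3-4 | P3 4-5 | P1 5-6 | P2 6-7 | P3 7-8 | P1 8-9 | P2 9-10 | P3 10-11 | P1 11-12 | P2 12-13 | P3 13-14 | P1 14-15 | P2 15-16 | P1 16-20 |
Completion: P1=20  P2=16  P3=14
Turnaround (C−A): P1=20  P2=16  P3=11
Turnaround(P1) = completion − arrival = 20 − 0 = 20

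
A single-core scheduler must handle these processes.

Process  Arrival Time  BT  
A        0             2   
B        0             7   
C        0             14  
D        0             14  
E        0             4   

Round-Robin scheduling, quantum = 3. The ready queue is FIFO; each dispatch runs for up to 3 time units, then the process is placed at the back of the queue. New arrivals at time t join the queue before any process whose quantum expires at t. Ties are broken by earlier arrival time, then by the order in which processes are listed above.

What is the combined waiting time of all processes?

Schedule: | A 0-2 | B 2-5 | C 5-8 | D 8-11 | E 11-14 | B 14-17 | C 17-20 | D 20-23 | E 23-24 | B 24-25 | C 25-28 | D 28-31 | C 31-34 | D 34-37 | C 37-39 | D 39-41 |
Completion: A=2  B=25  C=39  D=41  E=24
Turnaround (C−A): A=2  B=25  C=39  D=41  E=24
Waiting = turnaround − burst: A=0, B=18, C=25, D=27, E=20
Total waiting = 0 + 18 + 25 + 27 + 20 = 90

90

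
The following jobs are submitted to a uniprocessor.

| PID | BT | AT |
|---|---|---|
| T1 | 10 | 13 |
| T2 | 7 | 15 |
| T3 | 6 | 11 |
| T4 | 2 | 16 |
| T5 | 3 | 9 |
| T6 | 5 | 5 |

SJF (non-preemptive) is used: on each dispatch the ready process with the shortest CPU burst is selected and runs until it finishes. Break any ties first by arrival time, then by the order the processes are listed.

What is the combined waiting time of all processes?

Schedule: | idle 0-5 | T6 5-10 | T5 10-13 | T3 13-19 | T4 19-21 | T2 21-28 | T1 28-38 |
Completion: T1=38  T2=28  T3=19  T4=21  T5=13  T6=10
Turnaround (C−A): T1=25  T2=13  T3=8  T4=5  T5=4  T6=5
Waiting = turnaround − burst: T1=15, T2=6, T3=2, T4=3, T5=1, T6=0
Total waiting = 15 + 6 + 2 + 3 + 1 + 0 = 27

27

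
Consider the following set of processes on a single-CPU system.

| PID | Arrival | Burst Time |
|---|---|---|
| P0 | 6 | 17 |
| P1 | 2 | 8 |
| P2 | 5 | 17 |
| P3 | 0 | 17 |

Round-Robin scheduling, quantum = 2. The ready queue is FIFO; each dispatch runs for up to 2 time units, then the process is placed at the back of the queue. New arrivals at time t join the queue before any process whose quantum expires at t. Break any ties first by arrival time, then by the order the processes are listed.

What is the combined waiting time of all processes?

Timeline: | P3 0-2 | P1 2-4 | P3 4-6 | P1 6-8 | P2 8-10 | P0 10-12 | P3 12-14 | P1 14-16 | P2 16-18 | P0 18-20 | P3 20-22 | P1 22-24 | P2 24-26 | P0 26-28 | P3 28-30 | P2 30-32 | P0 32-34 | P3 34-36 | P2 36-38 | P0 38-40 | P3 40-42 | P2 42-44 | P0 44-46 | P3 46-48 | P2 48-50 | P0 50-52 | P3 52-53 | P2 53-55 | P0 55-57 | P2 57-58 | P0 58-59 |
Completion: P0=59  P1=24  P2=58  P3=53
Waiting = turnaround − burst: P0=36, P1=14, P2=36, P3=36
Total waiting = 36 + 14 + 36 + 36 = 122

122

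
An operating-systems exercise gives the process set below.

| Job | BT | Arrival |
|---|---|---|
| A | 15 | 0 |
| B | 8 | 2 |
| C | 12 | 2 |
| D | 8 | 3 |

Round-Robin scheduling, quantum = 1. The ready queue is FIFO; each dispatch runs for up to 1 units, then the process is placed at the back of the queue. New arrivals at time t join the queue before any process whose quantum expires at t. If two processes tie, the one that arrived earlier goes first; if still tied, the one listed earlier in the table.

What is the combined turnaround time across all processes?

142

Gantt: | A 0-2 | B 2-3 | C 3-4 | A 4-5 | D 5-6 | B 6-7 | C 7-8 | A 8-9 | D 9-10 | B 10-11 | C 11-12 | A 12-13 | D 13-14 | B 14-15 | C 15-16 | A 16-17 | D 17-18 | B 18-19 | C 19-20 | A 20-21 | D 21-22 | B 22-23 | C 23-24 | A 24-25 | D 25-26 | B 26-27 | C 27-28 | A 28-29 | D 29-30 | B 30-31 | C 31-32 | A 32-33 | D 33-34 | C 34-35 | A 35-36 | C 36-37 | A 37-38 | C 38-39 | A 39-40 | C 40-41 | A 41-43 |
Completion: A=43  B=31  C=41  D=34
Turnaround (C−A): A=43  B=29  C=39  D=31
Turnaround = completion − arrival: A=43, B=29, C=39, D=31
Total turnaround = 43 + 29 + 39 + 31 = 142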